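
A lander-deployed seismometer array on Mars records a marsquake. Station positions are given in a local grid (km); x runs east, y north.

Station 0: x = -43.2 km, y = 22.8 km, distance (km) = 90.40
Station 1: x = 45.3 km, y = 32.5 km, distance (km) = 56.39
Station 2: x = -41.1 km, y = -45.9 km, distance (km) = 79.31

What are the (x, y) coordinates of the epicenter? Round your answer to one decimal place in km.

Circle about each station: (x + 43.2)² + (y − 22.8)² = 90.40²; (x − 45.3)² + (y − 32.5)² = 56.39²; (x + 41.1)² + (y + 45.9)² = 79.31².
Subtracting pairs of circle equations eliminates x²+y² and gives linear equations (the radical axes):
177.0 x + 19.4 y = 5714.59
4.2 x − 137.4 y = 3292.02
Solving the 2×2 system: x ≈ 34.8, y ≈ -22.9 km.

x ≈ 34.8 km, y ≈ -22.9 km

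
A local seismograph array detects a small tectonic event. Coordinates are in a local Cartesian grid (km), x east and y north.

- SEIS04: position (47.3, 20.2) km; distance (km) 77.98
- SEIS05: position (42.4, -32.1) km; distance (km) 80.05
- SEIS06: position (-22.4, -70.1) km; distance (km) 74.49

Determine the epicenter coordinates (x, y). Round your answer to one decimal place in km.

x ≈ -29.0 km, y ≈ 4.1 km

Circle about each station: (x − 47.3)² + (y − 20.2)² = 77.98²; (x − 42.4)² + (y + 32.1)² = 80.05²; (x + 22.4)² + (y + 70.1)² = 74.49².
Subtracting the SEIS04 equation from the SEIS05 and SEIS06 equations removes the quadratic terms:
-9.8 x − 104.6 y = -144.28
-139.4 x − 180.6 y = 3302.56
Solving the 2×2 system: x ≈ -29.0, y ≈ 4.1 km.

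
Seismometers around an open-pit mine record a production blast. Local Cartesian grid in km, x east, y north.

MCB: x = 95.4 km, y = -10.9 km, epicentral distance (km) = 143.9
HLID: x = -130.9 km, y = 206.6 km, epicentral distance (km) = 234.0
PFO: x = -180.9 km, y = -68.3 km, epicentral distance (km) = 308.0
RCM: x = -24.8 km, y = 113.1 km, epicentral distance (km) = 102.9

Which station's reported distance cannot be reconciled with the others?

MCB

Solve using three stations at a time. Using HLID, PFO, RCM (subtract circle equations pairwise → linear system) gives (x, y) ≈ (77.3, 99.7).
Distances from that point to each station vs reported:
  MCB: calculated 112.1 vs reported 143.9 → residual 31.8 km
  HLID: calculated 234.0 vs reported 234.0 → residual 0.0 km
  PFO: calculated 308.0 vs reported 308.0 → residual 0.0 km
  RCM: calculated 103.0 vs reported 102.9 → residual 0.1 km
HLID, PFO, RCM are mutually consistent (residuals ≈ 0); MCB is off by 31.8 km.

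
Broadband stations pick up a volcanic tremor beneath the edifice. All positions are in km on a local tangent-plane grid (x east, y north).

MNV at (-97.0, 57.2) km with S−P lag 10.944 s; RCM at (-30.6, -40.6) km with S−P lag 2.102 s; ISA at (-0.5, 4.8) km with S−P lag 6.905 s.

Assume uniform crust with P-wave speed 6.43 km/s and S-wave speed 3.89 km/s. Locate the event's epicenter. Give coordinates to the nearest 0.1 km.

x ≈ -51.3 km, y ≈ -40.4 km

Distance from S−P lag: d = Δt · v_P v_S / (v_P − v_S) = Δt · (6.43·3.89)/(6.43−3.89) ≈ 9.8475·Δt.
So d_MNV = 107.77, d_RCM = 20.70, d_ISA = 68.00 km.
Circle about each station: (x + 97.0)² + (y − 57.2)² = 107.77²; (x + 30.6)² + (y + 40.6)² = 20.70²; (x + 0.5)² + (y − 4.8)² = 68.00².
Subtracting the MNV equation from the RCM and ISA equations removes the quadratic terms:
132.8 x − 195.6 y = 1089.76
193.0 x − 104.8 y = -5667.18
Solving the 2×2 system: x ≈ -51.3, y ≈ -40.4 km.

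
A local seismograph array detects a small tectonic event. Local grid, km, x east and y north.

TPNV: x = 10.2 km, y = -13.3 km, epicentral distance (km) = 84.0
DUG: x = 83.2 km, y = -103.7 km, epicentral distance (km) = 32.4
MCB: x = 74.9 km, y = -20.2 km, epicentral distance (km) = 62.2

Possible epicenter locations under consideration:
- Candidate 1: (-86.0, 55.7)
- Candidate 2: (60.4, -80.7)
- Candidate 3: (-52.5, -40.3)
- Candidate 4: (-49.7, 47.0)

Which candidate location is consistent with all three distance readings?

Candidate 2

For each candidate, compare |candidate − station| to the reported distance:
Candidate 1: residuals TPNV 34.4, DUG 200.1, MCB 115.7 → max 200.1 km
Candidate 2: residuals TPNV 0.0, DUG 0.0, MCB 0.0 → max 0.0 km
Candidate 3: residuals TPNV 15.7, DUG 117.4, MCB 66.8 → max 117.4 km
Candidate 4: residuals TPNV 1.0, DUG 168.5, MCB 79.4 → max 168.5 km
Only Candidate 2 has all residuals ≈ 0.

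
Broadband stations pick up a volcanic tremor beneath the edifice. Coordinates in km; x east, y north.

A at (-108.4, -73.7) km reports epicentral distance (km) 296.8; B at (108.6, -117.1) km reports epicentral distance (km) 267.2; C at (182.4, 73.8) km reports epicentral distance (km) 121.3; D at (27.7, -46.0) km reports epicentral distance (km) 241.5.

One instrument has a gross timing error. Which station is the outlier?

D

Solve using three stations at a time. Using A, B, C (subtract circle equations pairwise → linear system) gives (x, y) ≈ (87.5, 149.2).
Distances from that point to each station vs reported:
  A: calculated 296.8 vs reported 296.8 → residual 0.0 km
  B: calculated 267.2 vs reported 267.2 → residual 0.0 km
  C: calculated 121.2 vs reported 121.3 → residual 0.1 km
  D: calculated 204.2 vs reported 241.5 → residual 37.3 km
A, B, C are mutually consistent (residuals ≈ 0); D is off by 37.3 km.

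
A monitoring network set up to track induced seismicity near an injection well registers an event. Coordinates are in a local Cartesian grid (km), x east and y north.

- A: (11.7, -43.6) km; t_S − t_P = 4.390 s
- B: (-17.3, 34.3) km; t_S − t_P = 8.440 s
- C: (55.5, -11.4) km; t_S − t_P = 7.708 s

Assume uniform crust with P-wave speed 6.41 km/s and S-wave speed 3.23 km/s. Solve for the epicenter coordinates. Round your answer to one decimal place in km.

(5.5, -15.7)

Distance from S−P lag: d = Δt · v_P v_S / (v_P − v_S) = Δt · (6.41·3.23)/(6.41−3.23) ≈ 6.5108·Δt.
So d_A = 28.58, d_B = 54.95, d_C = 50.19 km.
Circle about each station: (x − 11.7)² + (y + 43.6)² = 28.58²; (x + 17.3)² + (y − 34.3)² = 54.95²; (x − 55.5)² + (y + 11.4)² = 50.19².
Subtracting the A equation from the B and C equations removes the quadratic terms:
-58.0 x + 155.8 y = -2764.76
87.6 x + 64.4 y = -529.86
Solving the 2×2 system: x ≈ 5.5, y ≈ -15.7 km.
Check against A (with the unrounded x, y): √((x − 11.7)²+(y + 43.6)²) = 28.58 ≈ 28.58 km. ✓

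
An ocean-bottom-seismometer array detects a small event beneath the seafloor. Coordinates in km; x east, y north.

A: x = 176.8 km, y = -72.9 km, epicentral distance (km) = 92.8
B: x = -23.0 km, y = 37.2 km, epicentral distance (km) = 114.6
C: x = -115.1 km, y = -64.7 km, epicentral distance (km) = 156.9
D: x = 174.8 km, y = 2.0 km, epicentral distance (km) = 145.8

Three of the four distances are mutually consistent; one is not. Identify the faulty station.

Solve using three stations at a time. Using B, C, D (subtract circle equations pairwise → linear system) gives (x, y) ≈ (41.7, -57.5).
Distances from that point to each station vs reported:
  A: calculated 136.0 vs reported 92.8 → residual 43.2 km
  B: calculated 114.6 vs reported 114.6 → residual 0.0 km
  C: calculated 156.9 vs reported 156.9 → residual 0.0 km
  D: calculated 145.8 vs reported 145.8 → residual 0.0 km
B, C, D are mutually consistent (residuals ≈ 0); A is off by 43.2 km.

A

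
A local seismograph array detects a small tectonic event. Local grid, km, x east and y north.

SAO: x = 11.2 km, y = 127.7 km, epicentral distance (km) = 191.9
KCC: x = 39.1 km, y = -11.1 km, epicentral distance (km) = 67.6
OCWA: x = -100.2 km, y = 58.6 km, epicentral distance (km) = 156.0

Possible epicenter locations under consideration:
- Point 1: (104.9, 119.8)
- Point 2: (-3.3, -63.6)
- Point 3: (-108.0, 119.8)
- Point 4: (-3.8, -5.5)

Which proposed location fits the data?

Point 2

For each candidate, compare |candidate − station| to the reported distance:
Point 1: residuals SAO 97.9, KCC 78.9, OCWA 58.0 → max 97.9 km
Point 2: residuals SAO 0.1, KCC 0.1, OCWA 0.0 → max 0.1 km
Point 3: residuals SAO 72.4, KCC 129.3, OCWA 94.3 → max 129.3 km
Point 4: residuals SAO 57.9, KCC 24.3, OCWA 40.2 → max 57.9 km
Only Point 2 has all residuals ≈ 0.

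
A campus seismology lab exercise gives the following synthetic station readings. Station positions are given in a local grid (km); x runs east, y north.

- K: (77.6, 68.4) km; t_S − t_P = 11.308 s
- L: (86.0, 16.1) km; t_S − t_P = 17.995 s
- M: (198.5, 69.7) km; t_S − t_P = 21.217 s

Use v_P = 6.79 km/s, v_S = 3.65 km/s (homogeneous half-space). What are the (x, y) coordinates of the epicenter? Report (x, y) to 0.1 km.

Distance from S−P lag: d = Δt · v_P v_S / (v_P − v_S) = Δt · (6.79·3.65)/(6.79−3.65) ≈ 7.8928·Δt.
So d_K = 89.25, d_L = 142.03, d_M = 167.46 km.
Circle about each station: (x − 77.6)² + (y − 68.4)² = 89.25²; (x − 86.0)² + (y − 16.1)² = 142.03²; (x − 198.5)² + (y − 69.7)² = 167.46².
Subtracting the K equation from the L and M equations removes the quadratic terms:
16.8 x − 104.6 y = -15252.07
241.8 x + 2.6 y = 13482.73
Solving the 2×2 system: x ≈ 54.1, y ≈ 154.5 km.

x ≈ 54.1 km, y ≈ 154.5 km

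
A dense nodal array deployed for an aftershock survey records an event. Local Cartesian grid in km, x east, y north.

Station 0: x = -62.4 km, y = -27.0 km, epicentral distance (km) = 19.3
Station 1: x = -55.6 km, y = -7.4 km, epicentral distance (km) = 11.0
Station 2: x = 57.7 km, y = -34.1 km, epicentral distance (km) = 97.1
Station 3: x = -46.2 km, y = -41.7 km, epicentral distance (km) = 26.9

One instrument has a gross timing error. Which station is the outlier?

Station 2

Solve using three stations at a time. Using Station 0, Station 1, Station 3 (subtract circle equations pairwise → linear system) gives (x, y) ≈ (-47.4, -14.8).
Distances from that point to each station vs reported:
  Station 0: calculated 19.3 vs reported 19.3 → residual 0.0 km
  Station 1: calculated 11.0 vs reported 11.0 → residual 0.0 km
  Station 2: calculated 106.9 vs reported 97.1 → residual 9.8 km
  Station 3: calculated 26.9 vs reported 26.9 → residual 0.0 km
Station 0, Station 1, Station 3 are mutually consistent (residuals ≈ 0); Station 2 is off by 9.8 km.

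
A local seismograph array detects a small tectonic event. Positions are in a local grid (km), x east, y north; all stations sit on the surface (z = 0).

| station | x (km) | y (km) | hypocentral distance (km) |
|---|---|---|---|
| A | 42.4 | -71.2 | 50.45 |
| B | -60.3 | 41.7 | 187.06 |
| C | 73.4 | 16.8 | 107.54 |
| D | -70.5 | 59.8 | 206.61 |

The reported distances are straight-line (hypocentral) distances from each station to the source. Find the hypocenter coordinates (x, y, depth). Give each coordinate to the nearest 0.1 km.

Each station gives a sphere (x−x_i)² + (y−y_i)² + z² = d_i² (stations at z=0).
Subtracting the A sphere from B and C: z² cancels, leaving linear equations in x and y:
-205.4 x + 225.8 y = -33938.46
62.0 x + 176.0 y = -10217.05
Solving: x ≈ 73.104, y ≈ -83.804 km (keep extra digits for the depth step; rounded: 73.1, -83.8).
Then from the A sphere: z² = 50.45² − (x − 42.4)² − (y + 71.2)² with x = 73.104, y = -83.804, so z ≈ 37.995 ≈ 38.0 km.
Check against D (with the unrounded solution): distance 206.61 ≈ 206.61 km. ✓

(73.1, -83.8, 38.0)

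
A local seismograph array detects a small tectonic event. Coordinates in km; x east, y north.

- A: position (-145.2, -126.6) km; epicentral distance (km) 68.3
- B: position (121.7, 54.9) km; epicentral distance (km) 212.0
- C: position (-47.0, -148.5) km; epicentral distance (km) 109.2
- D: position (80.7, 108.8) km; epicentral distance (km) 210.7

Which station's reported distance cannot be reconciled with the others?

A

Solve using three stations at a time. Using B, C, D (subtract circle equations pairwise → linear system) gives (x, y) ≈ (-67.3, -41.2).
Distances from that point to each station vs reported:
  A: calculated 115.6 vs reported 68.3 → residual 47.3 km
  B: calculated 212.0 vs reported 212.0 → residual 0.0 km
  C: calculated 109.2 vs reported 109.2 → residual 0.0 km
  D: calculated 210.7 vs reported 210.7 → residual 0.0 km
B, C, D are mutually consistent (residuals ≈ 0); A is off by 47.3 km.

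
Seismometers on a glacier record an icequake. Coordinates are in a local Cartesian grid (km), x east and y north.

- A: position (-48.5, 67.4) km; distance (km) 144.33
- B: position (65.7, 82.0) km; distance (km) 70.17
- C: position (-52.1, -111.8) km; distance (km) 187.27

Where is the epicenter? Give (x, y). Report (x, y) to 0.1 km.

x ≈ 85.9 km, y ≈ 14.8 km

Circle about each station: (x + 48.5)² + (y − 67.4)² = 144.33²; (x − 65.7)² + (y − 82.0)² = 70.17²; (x + 52.1)² + (y + 111.8)² = 187.27².
Subtracting the A equation from the B and C equations removes the quadratic terms:
228.4 x + 29.2 y = 20052.80
-7.2 x − 358.4 y = -5920.26
Solving the 2×2 system: x ≈ 85.9, y ≈ 14.8 km.
Check against A (with the unrounded x, y): √((x + 48.5)²+(y − 67.4)²) = 144.33 ≈ 144.33 km. ✓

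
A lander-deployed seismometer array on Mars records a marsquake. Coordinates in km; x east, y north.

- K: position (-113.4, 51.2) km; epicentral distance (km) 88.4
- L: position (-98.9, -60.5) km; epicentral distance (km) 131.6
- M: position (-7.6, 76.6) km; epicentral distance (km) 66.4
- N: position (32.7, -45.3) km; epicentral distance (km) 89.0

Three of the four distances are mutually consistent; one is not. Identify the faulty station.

L

Solve using three stations at a time. Using K, M, N (subtract circle equations pairwise → linear system) gives (x, y) ≈ (-32.7, 15.1).
Distances from that point to each station vs reported:
  K: calculated 88.4 vs reported 88.4 → residual 0.0 km
  L: calculated 100.5 vs reported 131.6 → residual 31.1 km
  M: calculated 66.4 vs reported 66.4 → residual 0.0 km
  N: calculated 89.0 vs reported 89.0 → residual 0.0 km
K, M, N are mutually consistent (residuals ≈ 0); L is off by 31.1 km.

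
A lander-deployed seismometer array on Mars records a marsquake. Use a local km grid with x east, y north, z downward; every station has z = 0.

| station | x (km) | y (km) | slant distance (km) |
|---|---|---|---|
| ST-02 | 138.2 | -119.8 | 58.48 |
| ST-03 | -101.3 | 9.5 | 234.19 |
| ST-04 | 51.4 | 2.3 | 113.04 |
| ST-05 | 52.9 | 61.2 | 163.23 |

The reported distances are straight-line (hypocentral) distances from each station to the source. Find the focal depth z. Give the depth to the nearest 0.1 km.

Each station gives a sphere (x−x_i)² + (y−y_i)² + z² = d_i² (stations at z=0).
Subtracting the ST-02 sphere from ST-03 and ST-04: z² cancels, leaving linear equations in x and y:
-479.0 x + 258.6 y = -74524.39
-173.6 x + 244.2 y = -40162.16
Solving: x ≈ 108.394, y ≈ -87.408 km (keep extra digits for the depth step; rounded: 108.4, -87.4).
Then from the ST-02 sphere: z² = 58.48² − (x − 138.2)² − (y + 119.8)² with x = 108.394, y = -87.408, so z ≈ 38.500 ≈ 38.5 km.

z ≈ 38.5 km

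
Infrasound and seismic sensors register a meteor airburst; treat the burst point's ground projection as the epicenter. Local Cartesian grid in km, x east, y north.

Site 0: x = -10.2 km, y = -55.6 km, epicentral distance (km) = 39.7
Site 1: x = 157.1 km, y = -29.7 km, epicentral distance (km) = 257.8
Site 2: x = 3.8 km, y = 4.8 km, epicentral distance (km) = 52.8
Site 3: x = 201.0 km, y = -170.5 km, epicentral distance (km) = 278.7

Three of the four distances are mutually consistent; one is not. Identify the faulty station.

Solve using three stations at a time. Using Site 0, Site 2, Site 3 (subtract circle equations pairwise → linear system) gives (x, y) ≈ (-38.1, -27.3).
Distances from that point to each station vs reported:
  Site 0: calculated 39.7 vs reported 39.7 → residual 0.0 km
  Site 1: calculated 195.2 vs reported 257.8 → residual 62.6 km
  Site 2: calculated 52.8 vs reported 52.8 → residual 0.0 km
  Site 3: calculated 278.7 vs reported 278.7 → residual 0.0 km
Site 0, Site 2, Site 3 are mutually consistent (residuals ≈ 0); Site 1 is off by 62.6 km.

Site 1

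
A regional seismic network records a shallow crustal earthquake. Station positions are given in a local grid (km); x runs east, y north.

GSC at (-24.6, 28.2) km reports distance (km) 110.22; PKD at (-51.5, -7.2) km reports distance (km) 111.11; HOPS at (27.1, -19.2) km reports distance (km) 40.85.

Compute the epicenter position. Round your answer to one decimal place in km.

Circle about each station: (x + 24.6)² + (y − 28.2)² = 110.22²; (x + 51.5)² + (y + 7.2)² = 111.11²; (x − 27.1)² + (y + 19.2)² = 40.85².
Subtracting the GSC equation from the PKD and HOPS equations removes the quadratic terms:
-53.8 x − 70.8 y = 1106.71
103.4 x − 94.8 y = 10182.38
Solving the 2×2 system: x ≈ 49.6, y ≈ -53.3 km.

49.6 km east, -53.3 km north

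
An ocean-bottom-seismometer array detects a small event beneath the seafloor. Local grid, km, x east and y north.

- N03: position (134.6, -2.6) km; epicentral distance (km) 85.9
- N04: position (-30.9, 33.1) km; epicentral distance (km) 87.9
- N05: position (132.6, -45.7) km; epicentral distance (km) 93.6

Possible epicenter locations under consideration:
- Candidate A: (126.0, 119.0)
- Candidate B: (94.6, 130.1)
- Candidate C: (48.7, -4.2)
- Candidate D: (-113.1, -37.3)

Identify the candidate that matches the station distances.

For each candidate, compare |candidate − station| to the reported distance:
Candidate A: residuals N03 36.0, N04 91.0, N05 71.2 → max 91.0 km
Candidate B: residuals N03 52.7, N04 70.7, N05 86.3 → max 86.3 km
Candidate C: residuals N03 0.0, N04 0.0, N05 0.0 → max 0.0 km
Candidate D: residuals N03 164.2, N04 20.3, N05 152.2 → max 164.2 km
Only Candidate C has all residuals ≈ 0.

Candidate C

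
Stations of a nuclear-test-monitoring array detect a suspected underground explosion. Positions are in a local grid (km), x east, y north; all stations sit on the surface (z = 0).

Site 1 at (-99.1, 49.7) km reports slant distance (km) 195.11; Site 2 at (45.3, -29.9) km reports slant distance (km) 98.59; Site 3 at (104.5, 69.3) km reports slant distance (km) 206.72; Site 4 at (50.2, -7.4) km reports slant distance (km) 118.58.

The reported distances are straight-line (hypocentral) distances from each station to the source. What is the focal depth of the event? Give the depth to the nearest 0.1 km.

Each station gives a sphere (x−x_i)² + (y−y_i)² + z² = d_i² (stations at z=0).
Subtracting the Site 1 sphere from Site 2 and Site 3: z² cancels, leaving linear equations in x and y:
288.8 x − 159.2 y = 19003.12
407.2 x + 39.2 y = -1233.41
Solving: x ≈ 7.204, y ≈ -106.298 km (keep extra digits for the depth step; rounded: 7.2, -106.3).
Then from the Site 1 sphere: z² = 195.11² − (x + 99.1)² − (y − 49.7)² with x = 7.204, y = -106.298, so z ≈ 49.315 ≈ 49.3 km.

depth ≈ 49.3 km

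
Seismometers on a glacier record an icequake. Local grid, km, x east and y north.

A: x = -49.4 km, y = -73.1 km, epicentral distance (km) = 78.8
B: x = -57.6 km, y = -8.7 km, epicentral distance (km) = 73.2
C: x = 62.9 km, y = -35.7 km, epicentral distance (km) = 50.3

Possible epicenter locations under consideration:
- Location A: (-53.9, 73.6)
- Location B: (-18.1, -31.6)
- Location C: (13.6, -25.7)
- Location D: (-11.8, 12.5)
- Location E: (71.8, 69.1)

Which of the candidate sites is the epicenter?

Location C

For each candidate, compare |candidate − station| to the reported distance:
Location A: residuals A 68.0, B 9.2, C 109.7 → max 109.7 km
Location B: residuals A 26.8, B 27.5, C 30.8 → max 30.8 km
Location C: residuals A 0.0, B 0.0, C 0.0 → max 0.0 km
Location D: residuals A 14.7, B 22.7, C 38.6 → max 38.6 km
Location E: residuals A 108.0, B 77.8, C 54.9 → max 108.0 km
Only Location C has all residuals ≈ 0.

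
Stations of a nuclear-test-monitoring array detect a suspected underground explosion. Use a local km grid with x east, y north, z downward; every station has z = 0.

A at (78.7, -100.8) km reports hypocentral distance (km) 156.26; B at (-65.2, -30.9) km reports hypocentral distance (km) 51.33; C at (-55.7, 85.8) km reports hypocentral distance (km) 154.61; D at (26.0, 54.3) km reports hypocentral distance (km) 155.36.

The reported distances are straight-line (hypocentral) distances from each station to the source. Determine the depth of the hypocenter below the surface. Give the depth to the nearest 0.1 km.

Each station gives a sphere (x−x_i)² + (y−y_i)² + z² = d_i² (stations at z=0).
Subtracting the A sphere from B and C: z² cancels, leaving linear equations in x and y:
-287.8 x + 139.8 y = 10633.94
-268.8 x + 373.2 y = -5377.26
Solving: x ≈ -67.599, y ≈ -63.097 km (keep extra digits for the depth step; rounded: -67.6, -63.1).
Then from the A sphere: z² = 156.26² − (x − 78.7)² − (y + 100.8)² with x = -67.599, y = -63.097, so z ≈ 39.903 ≈ 39.9 km.

39.9 km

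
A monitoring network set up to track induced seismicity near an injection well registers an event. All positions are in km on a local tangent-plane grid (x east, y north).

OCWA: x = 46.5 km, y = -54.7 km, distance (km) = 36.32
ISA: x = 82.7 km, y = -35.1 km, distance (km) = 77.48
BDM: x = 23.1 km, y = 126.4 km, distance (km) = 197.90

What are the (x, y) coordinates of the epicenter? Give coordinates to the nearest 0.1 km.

Circle about each station: (x − 46.5)² + (y + 54.7)² = 36.32²; (x − 82.7)² + (y + 35.1)² = 77.48²; (x − 23.1)² + (y − 126.4)² = 197.90².
Subtracting pairs of circle equations eliminates x²+y² and gives linear equations (the radical axes):
72.4 x + 39.2 y = -1767.05
-46.8 x + 362.2 y = -26489.04
Solving the 2×2 system: x ≈ 14.2, y ≈ -71.3 km.

(14.2, -71.3)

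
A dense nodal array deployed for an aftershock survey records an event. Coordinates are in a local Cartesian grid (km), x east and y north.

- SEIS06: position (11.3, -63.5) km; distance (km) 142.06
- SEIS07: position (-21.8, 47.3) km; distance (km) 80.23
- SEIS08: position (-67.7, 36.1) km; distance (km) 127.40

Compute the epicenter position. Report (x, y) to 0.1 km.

(54.6, 71.8)

Circle about each station: (x − 11.3)² + (y + 63.5)² = 142.06²; (x + 21.8)² + (y − 47.3)² = 80.23²; (x + 67.7)² + (y − 36.1)² = 127.40².
Subtracting the SEIS06 equation from the SEIS07 and SEIS08 equations removes the quadratic terms:
-66.2 x + 221.6 y = 12296.78
-158.0 x + 199.2 y = 5676.84
Solving the 2×2 system: x ≈ 54.6, y ≈ 71.8 km.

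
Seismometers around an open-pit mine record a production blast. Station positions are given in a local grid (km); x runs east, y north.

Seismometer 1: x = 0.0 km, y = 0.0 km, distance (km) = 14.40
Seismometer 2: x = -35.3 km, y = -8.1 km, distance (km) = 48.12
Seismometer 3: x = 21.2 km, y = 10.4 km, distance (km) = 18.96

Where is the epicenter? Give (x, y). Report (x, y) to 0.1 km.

(12.8, -6.6)

Circle about each station: x² + y² = 14.40²; (x + 35.3)² + (y + 8.1)² = 48.12²; (x − 21.2)² + (y − 10.4)² = 18.96².
Subtracting pairs of circle equations eliminates x²+y² and gives linear equations (the radical axes):
-70.6 x − 16.2 y = -796.47
42.4 x + 20.8 y = 405.48
Solving the 2×2 system: x ≈ 12.8, y ≈ -6.6 km.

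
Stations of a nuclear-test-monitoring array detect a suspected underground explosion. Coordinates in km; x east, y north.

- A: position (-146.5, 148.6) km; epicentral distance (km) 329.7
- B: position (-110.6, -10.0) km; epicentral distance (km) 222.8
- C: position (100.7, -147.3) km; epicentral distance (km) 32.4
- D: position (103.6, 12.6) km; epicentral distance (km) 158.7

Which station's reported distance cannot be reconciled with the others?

A

Solve using three stations at a time. Using B, C, D (subtract circle equations pairwise → linear system) gives (x, y) ≈ (68.7, -142.2).
Distances from that point to each station vs reported:
  A: calculated 361.8 vs reported 329.7 → residual 32.1 km
  B: calculated 222.8 vs reported 222.8 → residual 0.0 km
  C: calculated 32.4 vs reported 32.4 → residual 0.0 km
  D: calculated 158.7 vs reported 158.7 → residual 0.0 km
B, C, D are mutually consistent (residuals ≈ 0); A is off by 32.1 km.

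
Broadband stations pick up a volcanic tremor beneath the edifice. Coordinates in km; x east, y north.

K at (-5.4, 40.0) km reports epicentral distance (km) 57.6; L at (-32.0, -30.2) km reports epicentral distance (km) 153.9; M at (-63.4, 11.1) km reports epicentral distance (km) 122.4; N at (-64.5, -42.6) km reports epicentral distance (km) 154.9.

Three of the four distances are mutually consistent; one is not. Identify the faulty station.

L

Solve using three stations at a time. Using K, M, N (subtract circle equations pairwise → linear system) gives (x, y) ≈ (46.0, 65.9).
Distances from that point to each station vs reported:
  K: calculated 57.6 vs reported 57.6 → residual 0.0 km
  L: calculated 123.8 vs reported 153.9 → residual 30.1 km
  M: calculated 122.4 vs reported 122.4 → residual 0.0 km
  N: calculated 154.9 vs reported 154.9 → residual 0.0 km
K, M, N are mutually consistent (residuals ≈ 0); L is off by 30.1 km.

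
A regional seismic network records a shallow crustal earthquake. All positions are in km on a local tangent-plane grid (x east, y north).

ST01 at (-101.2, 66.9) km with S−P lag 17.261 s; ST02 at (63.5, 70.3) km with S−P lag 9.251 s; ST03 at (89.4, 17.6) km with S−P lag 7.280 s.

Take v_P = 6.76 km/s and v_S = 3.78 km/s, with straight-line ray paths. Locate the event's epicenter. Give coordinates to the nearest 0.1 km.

x ≈ 30.0 km, y ≈ -1.6 km

Distance from S−P lag: d = Δt · v_P v_S / (v_P − v_S) = Δt · (6.76·3.78)/(6.76−3.78) ≈ 8.5748·Δt.
So d_ST01 = 148.01, d_ST02 = 79.33, d_ST03 = 62.42 km.
Circle about each station: (x + 101.2)² + (y − 66.9)² = 148.01²; (x − 63.5)² + (y − 70.3)² = 79.33²; (x − 89.4)² + (y − 17.6)² = 62.42².
Subtracting pairs of circle equations eliminates x²+y² and gives linear equations (the radical axes):
329.4 x + 6.8 y = 9871.00
381.2 x − 98.6 y = 11595.77
Solving the 2×2 system: x ≈ 30.0, y ≈ -1.6 km.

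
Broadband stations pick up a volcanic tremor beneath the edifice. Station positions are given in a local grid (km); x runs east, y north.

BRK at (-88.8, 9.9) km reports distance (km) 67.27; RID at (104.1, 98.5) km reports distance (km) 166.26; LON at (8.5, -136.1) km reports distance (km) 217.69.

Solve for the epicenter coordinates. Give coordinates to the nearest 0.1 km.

Circle about each station: (x + 88.8)² + (y − 9.9)² = 67.27²; (x − 104.1)² + (y − 98.5)² = 166.26²; (x − 8.5)² + (y + 136.1)² = 217.69².
Subtracting pairs of circle equations eliminates x²+y² and gives linear equations (the radical axes):
385.8 x + 177.2 y = -10561.52
194.6 x − 292.0 y = -32251.67
Solving the 2×2 system: x ≈ -59.8, y ≈ 70.6 km.
Check against BRK (with the unrounded x, y): √((x + 88.8)²+(y − 9.9)²) = 67.27 ≈ 67.27 km. ✓

-59.8 km east, 70.6 km north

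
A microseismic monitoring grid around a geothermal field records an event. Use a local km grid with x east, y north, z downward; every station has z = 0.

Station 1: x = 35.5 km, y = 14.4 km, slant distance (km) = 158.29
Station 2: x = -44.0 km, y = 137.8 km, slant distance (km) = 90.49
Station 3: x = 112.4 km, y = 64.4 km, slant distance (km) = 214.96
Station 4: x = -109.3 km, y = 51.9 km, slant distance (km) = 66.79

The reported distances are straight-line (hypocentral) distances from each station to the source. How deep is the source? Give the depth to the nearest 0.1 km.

Each station gives a sphere (x−x_i)² + (y−y_i)² + z² = d_i² (stations at z=0).
Subtracting the Station 1 sphere from Station 2 and Station 3: z² cancels, leaving linear equations in x and y:
-159.0 x + 246.8 y = 36324.51
153.8 x + 100.0 y = -5838.57
Solving: x ≈ -94.200, y ≈ 86.494 km (keep extra digits for the depth step; rounded: -94.2, 86.5).
Then from the Station 1 sphere: z² = 158.29² − (x − 35.5)² − (y − 14.4)² with x = -94.200, y = 86.494, so z ≈ 55.101 ≈ 55.1 km.
Check against Station 4 (with the unrounded solution): distance 66.79 ≈ 66.79 km. ✓

55.1 km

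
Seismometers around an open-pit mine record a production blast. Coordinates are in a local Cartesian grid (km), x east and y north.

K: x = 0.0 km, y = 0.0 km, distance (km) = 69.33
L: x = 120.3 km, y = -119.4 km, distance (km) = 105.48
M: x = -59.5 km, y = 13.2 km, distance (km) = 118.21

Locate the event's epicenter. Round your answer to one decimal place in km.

Circle about each station: x² + y² = 69.33²; (x − 120.3)² + (y + 119.4)² = 105.48²; (x + 59.5)² + (y − 13.2)² = 118.21².
Subtracting pairs of circle equations eliminates x²+y² and gives linear equations (the radical axes):
240.6 x − 238.8 y = 22409.07
-119.0 x + 26.4 y = -5452.47
Solving the 2×2 system: x ≈ 32.2, y ≈ -61.4 km.

(32.2, -61.4)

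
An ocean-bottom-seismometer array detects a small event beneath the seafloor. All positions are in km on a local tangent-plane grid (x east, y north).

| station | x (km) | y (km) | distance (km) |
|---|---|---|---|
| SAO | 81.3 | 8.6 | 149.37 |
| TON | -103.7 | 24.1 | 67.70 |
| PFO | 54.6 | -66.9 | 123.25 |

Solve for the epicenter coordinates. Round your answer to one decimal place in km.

(-63.0, -30.0)

Circle about each station: (x − 81.3)² + (y − 8.6)² = 149.37²; (x + 103.7)² + (y − 24.1)² = 67.70²; (x − 54.6)² + (y + 66.9)² = 123.25².
Subtracting the SAO equation from the TON and PFO equations removes the quadratic terms:
-370.0 x + 31.0 y = 22378.96
-53.4 x − 151.0 y = 7893.95
Solving the 2×2 system: x ≈ -63.0, y ≈ -30.0 km.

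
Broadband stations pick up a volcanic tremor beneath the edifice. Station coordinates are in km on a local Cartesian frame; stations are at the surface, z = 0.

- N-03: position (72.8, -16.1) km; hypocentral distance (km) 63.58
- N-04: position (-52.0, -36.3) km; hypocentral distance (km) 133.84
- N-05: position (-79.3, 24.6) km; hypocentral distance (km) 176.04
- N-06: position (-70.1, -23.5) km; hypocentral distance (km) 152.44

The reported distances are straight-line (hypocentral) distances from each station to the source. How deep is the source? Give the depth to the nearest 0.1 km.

depth ≈ 52.2 km

Each station gives a sphere (x−x_i)² + (y−y_i)² + z² = d_i² (stations at z=0).
Subtracting the N-03 sphere from N-04 and N-05: z² cancels, leaving linear equations in x and y:
-249.6 x − 40.4 y = -15408.09
-304.2 x + 81.4 y = -25613.07
Solving: x ≈ 70.199, y ≈ -52.316 km (keep extra digits for the depth step; rounded: 70.2, -52.3).
Then from the N-03 sphere: z² = 63.58² − (x − 72.8)² − (y + 16.1)² with x = 70.199, y = -52.316, so z ≈ 52.192 ≈ 52.2 km.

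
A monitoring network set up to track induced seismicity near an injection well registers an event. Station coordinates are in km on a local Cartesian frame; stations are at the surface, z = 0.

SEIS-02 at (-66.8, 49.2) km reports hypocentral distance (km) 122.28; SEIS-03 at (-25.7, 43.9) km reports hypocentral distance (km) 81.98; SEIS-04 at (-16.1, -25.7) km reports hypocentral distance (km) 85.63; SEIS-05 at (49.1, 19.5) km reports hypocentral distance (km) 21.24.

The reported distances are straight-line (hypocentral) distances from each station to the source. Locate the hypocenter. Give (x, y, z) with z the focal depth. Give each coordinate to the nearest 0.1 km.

x ≈ 50.9 km, y ≈ 23.4 km, depth ≈ 20.8 km

Each station gives a sphere (x−x_i)² + (y−y_i)² + z² = d_i² (stations at z=0).
Subtracting the SEIS-02 sphere from SEIS-03 and SEIS-04: z² cancels, leaving linear equations in x and y:
82.2 x − 10.6 y = 3936.50
101.4 x − 149.8 y = 1656.72
Solving: x ≈ 50.907, y ≈ 23.399 km (keep extra digits for the depth step; rounded: 50.9, 23.4).
Then from the SEIS-02 sphere: z² = 122.28² − (x + 66.8)² − (y − 49.2)² with x = 50.907, y = 23.399, so z ≈ 20.779 ≈ 20.8 km.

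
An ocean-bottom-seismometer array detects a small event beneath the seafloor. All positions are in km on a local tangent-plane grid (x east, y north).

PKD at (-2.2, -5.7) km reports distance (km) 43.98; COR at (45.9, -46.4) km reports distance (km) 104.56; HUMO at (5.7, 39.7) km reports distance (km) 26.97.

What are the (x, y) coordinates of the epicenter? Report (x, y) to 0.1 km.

Circle about each station: (x + 2.2)² + (y + 5.7)² = 43.98²; (x − 45.9)² + (y + 46.4)² = 104.56²; (x − 5.7)² + (y − 39.7)² = 26.97².
Subtracting the PKD equation from the COR and HUMO equations removes the quadratic terms:
96.2 x − 81.4 y = -4776.11
15.8 x + 90.8 y = 2778.11
Solving the 2×2 system: x ≈ -20.7, y ≈ 34.2 km.

x ≈ -20.7 km, y ≈ 34.2 km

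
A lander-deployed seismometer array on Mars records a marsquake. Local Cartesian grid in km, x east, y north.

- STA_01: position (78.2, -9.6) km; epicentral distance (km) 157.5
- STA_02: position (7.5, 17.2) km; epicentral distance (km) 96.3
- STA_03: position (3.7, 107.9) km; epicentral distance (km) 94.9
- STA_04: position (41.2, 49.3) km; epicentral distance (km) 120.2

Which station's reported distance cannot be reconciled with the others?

Solve using three stations at a time. Using STA_02, STA_03, STA_04 (subtract circle equations pairwise → linear system) gives (x, y) ≈ (-78.4, 60.5).
Distances from that point to each station vs reported:
  STA_01: calculated 171.6 vs reported 157.5 → residual 14.1 km
  STA_02: calculated 96.2 vs reported 96.3 → residual 0.1 km
  STA_03: calculated 94.8 vs reported 94.9 → residual 0.1 km
  STA_04: calculated 120.1 vs reported 120.2 → residual 0.1 km
STA_02, STA_03, STA_04 are mutually consistent (residuals ≈ 0); STA_01 is off by 14.1 km.

STA_01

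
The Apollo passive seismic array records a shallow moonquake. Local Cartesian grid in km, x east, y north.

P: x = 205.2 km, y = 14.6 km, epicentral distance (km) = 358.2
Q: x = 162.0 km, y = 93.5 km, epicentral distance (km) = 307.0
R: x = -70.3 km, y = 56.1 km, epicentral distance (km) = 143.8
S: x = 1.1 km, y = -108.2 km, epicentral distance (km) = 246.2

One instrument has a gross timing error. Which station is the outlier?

R

Solve using three stations at a time. Using P, Q, S (subtract circle equations pairwise → linear system) gives (x, y) ≈ (-145.0, 90.0).
Distances from that point to each station vs reported:
  P: calculated 358.2 vs reported 358.2 → residual 0.0 km
  Q: calculated 307.0 vs reported 307.0 → residual 0.0 km
  R: calculated 82.0 vs reported 143.8 → residual 61.8 km
  S: calculated 246.2 vs reported 246.2 → residual 0.0 km
P, Q, S are mutually consistent (residuals ≈ 0); R is off by 61.8 km.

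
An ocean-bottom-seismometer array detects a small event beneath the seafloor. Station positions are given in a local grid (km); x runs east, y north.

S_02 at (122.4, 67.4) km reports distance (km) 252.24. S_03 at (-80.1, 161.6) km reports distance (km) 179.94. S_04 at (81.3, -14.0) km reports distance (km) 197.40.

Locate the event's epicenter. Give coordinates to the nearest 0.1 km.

-116.1 km east, -14.7 km north

Circle about each station: (x − 122.4)² + (y − 67.4)² = 252.24²; (x + 80.1)² + (y − 161.6)² = 179.94²; (x − 81.3)² + (y + 14.0)² = 197.40².
Subtracting pairs of circle equations eliminates x²+y² and gives linear equations (the radical axes):
-405.0 x + 188.4 y = 44252.66
-82.2 x − 162.8 y = 11939.43
Solving the 2×2 system: x ≈ -116.1, y ≈ -14.7 km.
Check against S_02 (with the unrounded x, y): √((x − 122.4)²+(y − 67.4)²) = 252.25 ≈ 252.24 km. ✓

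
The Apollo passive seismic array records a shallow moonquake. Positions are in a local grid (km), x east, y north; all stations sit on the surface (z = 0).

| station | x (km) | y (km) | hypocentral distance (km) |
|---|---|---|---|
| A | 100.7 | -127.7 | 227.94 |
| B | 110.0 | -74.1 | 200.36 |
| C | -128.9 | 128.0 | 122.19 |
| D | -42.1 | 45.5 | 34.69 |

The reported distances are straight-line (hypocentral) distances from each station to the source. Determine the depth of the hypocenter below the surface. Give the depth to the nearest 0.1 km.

Each station gives a sphere (x−x_i)² + (y−y_i)² + z² = d_i² (stations at z=0).
Subtracting the A sphere from B and C: z² cancels, leaving linear equations in x and y:
18.6 x + 107.2 y = 2955.54
-459.2 x + 511.4 y = 43577.68
Solving: x ≈ -53.799, y ≈ 36.905 km (keep extra digits for the depth step; rounded: -53.8, 36.9).
Then from the A sphere: z² = 227.94² − (x − 100.7)² − (y + 127.7)² with x = -53.799, y = 36.905, so z ≈ 31.494 ≈ 31.5 km.

31.5 km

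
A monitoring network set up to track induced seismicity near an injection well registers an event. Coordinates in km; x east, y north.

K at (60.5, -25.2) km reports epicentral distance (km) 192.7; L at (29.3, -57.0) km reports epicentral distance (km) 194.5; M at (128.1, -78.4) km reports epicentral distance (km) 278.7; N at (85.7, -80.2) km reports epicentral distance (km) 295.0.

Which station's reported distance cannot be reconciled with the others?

Solve using three stations at a time. Using K, L, M (subtract circle equations pairwise → linear system) gives (x, y) ≈ (-86.8, 99.1).
Distances from that point to each station vs reported:
  K: calculated 192.7 vs reported 192.7 → residual 0.0 km
  L: calculated 194.5 vs reported 194.5 → residual 0.0 km
  M: calculated 278.7 vs reported 278.7 → residual 0.0 km
  N: calculated 248.8 vs reported 295.0 → residual 46.2 km
K, L, M are mutually consistent (residuals ≈ 0); N is off by 46.2 km.

N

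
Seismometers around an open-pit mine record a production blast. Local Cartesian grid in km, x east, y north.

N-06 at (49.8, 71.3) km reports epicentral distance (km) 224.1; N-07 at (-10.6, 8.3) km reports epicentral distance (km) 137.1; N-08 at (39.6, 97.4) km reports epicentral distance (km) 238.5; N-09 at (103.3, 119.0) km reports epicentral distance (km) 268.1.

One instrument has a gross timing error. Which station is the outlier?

N-09

Solve using three stations at a time. Using N-06, N-07, N-08 (subtract circle equations pairwise → linear system) gives (x, y) ≈ (-96.4, -98.4).
Distances from that point to each station vs reported:
  N-06: calculated 224.0 vs reported 224.1 → residual 0.1 km
  N-07: calculated 136.9 vs reported 137.1 → residual 0.2 km
  N-08: calculated 238.4 vs reported 238.5 → residual 0.1 km
  N-09: calculated 295.2 vs reported 268.1 → residual 27.1 km
N-06, N-07, N-08 are mutually consistent (residuals ≈ 0); N-09 is off by 27.1 km.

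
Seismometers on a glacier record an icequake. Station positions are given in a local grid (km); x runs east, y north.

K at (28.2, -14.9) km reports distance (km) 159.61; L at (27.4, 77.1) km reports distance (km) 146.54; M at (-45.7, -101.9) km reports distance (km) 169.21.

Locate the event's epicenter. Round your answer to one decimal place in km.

Circle about each station: (x − 28.2)² + (y + 14.9)² = 159.61²; (x − 27.4)² + (y − 77.1)² = 146.54²; (x + 45.7)² + (y + 101.9)² = 169.21².
Subtracting the K equation from the L and M equations removes the quadratic terms:
-1.6 x + 184.0 y = 9679.30
-147.8 x − 174.0 y = 8298.18
Solving the 2×2 system: x ≈ -116.9, y ≈ 51.6 km.

x ≈ -116.9 km, y ≈ 51.6 km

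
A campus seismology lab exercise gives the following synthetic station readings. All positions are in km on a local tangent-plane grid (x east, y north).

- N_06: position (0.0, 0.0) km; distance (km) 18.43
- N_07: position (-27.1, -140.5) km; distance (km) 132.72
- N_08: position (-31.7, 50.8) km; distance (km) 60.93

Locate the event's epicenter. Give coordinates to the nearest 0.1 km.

Circle about each station: x² + y² = 18.43²; (x + 27.1)² + (y + 140.5)² = 132.72²; (x + 31.7)² + (y − 50.8)² = 60.93².
Subtracting pairs of circle equations eliminates x²+y² and gives linear equations (the radical axes):
-54.2 x − 281.0 y = 3199.73
-63.4 x + 101.6 y = 212.73
Solving the 2×2 system: x ≈ -16.5, y ≈ -8.2 km.
Check against N_06 (with the unrounded x, y): √(x²+y²) = 18.43 ≈ 18.43 km. ✓

-16.5 km east, -8.2 km north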